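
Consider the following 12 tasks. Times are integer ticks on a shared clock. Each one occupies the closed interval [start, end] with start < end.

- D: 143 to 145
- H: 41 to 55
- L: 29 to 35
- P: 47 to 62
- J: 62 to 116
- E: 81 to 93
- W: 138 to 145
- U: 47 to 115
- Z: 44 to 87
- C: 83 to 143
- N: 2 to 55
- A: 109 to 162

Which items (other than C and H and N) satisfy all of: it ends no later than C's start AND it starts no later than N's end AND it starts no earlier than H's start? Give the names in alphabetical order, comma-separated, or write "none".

Conditions: its end is no later than C's start (X.end <= 83) AND its start is no later than N's end (X.start <= 55) AND its start is no earlier than H's start (X.start >= 41).
A: end 162 <= 83? ✗; start 109 <= 55? ✗; start 109 >= 41? ✓ → no.
D: end 145 <= 83? ✗; start 143 <= 55? ✗; start 143 >= 41? ✓ → no.
E: end 93 <= 83? ✗; start 81 <= 55? ✗; start 81 >= 41? ✓ → no.
J: end 116 <= 83? ✗; start 62 <= 55? ✗; start 62 >= 41? ✓ → no.
L: end 35 <= 83? ✓; start 29 <= 55? ✓; start 29 >= 41? ✗ → no.
P: end 62 <= 83? ✓; start 47 <= 55? ✓; start 47 >= 41? ✓ → yes.
U: end 115 <= 83? ✗; start 47 <= 55? ✓; start 47 >= 41? ✓ → no.
W: end 145 <= 83? ✗; start 138 <= 55? ✗; start 138 >= 41? ✓ → no.
Z: end 87 <= 83? ✗; start 44 <= 55? ✓; start 44 >= 41? ✓ → no.
Result: P.

P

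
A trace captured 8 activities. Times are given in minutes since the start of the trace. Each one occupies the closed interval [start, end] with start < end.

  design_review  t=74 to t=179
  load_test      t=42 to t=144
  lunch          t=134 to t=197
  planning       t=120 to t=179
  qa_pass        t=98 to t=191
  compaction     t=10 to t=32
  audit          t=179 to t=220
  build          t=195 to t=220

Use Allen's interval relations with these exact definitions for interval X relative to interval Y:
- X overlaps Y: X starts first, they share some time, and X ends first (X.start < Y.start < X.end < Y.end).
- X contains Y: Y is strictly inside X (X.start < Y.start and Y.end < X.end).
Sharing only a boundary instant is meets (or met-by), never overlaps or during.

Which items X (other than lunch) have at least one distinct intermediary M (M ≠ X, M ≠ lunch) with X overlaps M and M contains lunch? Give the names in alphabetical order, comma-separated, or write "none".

Target lunch = [t=134, t=197].
Intermediaries M with M contains lunch: none.
Union: none.

none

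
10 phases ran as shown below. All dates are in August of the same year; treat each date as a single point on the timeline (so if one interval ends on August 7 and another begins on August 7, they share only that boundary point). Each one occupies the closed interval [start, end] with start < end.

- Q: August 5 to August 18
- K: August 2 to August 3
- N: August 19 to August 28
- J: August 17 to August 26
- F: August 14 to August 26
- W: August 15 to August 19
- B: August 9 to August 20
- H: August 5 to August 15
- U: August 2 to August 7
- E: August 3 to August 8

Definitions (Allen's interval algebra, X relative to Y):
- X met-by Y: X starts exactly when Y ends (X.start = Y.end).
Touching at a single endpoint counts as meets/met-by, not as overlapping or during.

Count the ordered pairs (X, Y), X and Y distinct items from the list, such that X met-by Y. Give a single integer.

Checking all 90 ordered pairs for relation 'met-by'; matching pairs in alphabetical order:
(E, K): E met-by K ✓
(N, W): N met-by W ✓
(W, H): W met-by H ✓
Count: 3.

3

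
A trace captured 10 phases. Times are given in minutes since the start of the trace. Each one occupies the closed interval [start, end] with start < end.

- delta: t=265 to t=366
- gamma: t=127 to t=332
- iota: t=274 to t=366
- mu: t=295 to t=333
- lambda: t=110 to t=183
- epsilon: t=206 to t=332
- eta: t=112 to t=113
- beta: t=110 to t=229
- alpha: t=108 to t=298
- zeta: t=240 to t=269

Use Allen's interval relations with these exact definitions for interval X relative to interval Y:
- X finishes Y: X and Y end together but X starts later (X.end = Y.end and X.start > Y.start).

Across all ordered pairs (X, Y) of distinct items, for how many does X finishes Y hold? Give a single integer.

2

Checking all 90 ordered pairs for relation 'finishes'; matching pairs in alphabetical order:
(epsilon, gamma): epsilon finishes gamma ✓
(iota, delta): iota finishes delta ✓
Count: 2.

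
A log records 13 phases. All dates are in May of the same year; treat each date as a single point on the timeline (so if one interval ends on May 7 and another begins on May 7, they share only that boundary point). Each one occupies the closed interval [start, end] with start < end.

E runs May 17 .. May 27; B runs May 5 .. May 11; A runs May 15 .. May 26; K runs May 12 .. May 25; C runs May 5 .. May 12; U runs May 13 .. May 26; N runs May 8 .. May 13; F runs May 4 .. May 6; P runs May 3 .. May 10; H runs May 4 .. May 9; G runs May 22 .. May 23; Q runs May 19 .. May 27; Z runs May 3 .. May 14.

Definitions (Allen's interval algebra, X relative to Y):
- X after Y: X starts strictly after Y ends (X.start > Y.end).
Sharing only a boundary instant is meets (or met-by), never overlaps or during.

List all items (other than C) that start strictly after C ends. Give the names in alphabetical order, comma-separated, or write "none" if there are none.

Target C = [May 5, May 12].
A [May 15, May 26] → after → yes.
B [May 5, May 11] → starts → no.
E [May 17, May 27] → after → yes.
F [May 4, May 6] → overlaps → no.
G [May 22, May 23] → after → yes.
H [May 4, May 9] → overlaps → no.
K [May 12, May 25] → met-by → no.
N [May 8, May 13] → overlapped-by → no.
P [May 3, May 10] → overlaps → no.
Q [May 19, May 27] → after → yes.
U [May 13, May 26] → after → yes.
Z [May 3, May 14] → contains → no.
Result: A, E, G, Q, U.

A, E, G, Q, U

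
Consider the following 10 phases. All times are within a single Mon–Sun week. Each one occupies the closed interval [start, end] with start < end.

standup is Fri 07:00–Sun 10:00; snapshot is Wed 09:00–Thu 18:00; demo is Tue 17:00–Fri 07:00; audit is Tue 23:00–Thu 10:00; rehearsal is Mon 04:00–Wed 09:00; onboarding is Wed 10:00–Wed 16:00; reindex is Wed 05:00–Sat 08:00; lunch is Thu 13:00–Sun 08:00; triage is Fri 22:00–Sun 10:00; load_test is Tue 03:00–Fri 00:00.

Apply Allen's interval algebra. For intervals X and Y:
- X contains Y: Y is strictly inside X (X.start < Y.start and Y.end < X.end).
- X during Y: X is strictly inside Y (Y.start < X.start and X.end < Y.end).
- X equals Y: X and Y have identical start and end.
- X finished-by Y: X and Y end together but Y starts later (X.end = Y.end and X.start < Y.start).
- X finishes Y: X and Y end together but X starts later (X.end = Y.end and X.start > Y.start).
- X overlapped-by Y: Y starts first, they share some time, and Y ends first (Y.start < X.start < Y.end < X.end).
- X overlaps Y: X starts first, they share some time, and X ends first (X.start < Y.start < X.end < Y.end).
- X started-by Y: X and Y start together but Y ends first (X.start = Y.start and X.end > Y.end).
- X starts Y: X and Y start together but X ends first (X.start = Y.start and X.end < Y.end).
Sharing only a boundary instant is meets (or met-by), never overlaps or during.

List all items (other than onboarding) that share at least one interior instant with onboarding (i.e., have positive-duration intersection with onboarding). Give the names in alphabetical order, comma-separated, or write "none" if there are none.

Target onboarding = [Wed 10:00, Wed 16:00].
audit [Tue 23:00, Thu 10:00] → contains → yes.
demo [Tue 17:00, Fri 07:00] → contains → yes.
load_test [Tue 03:00, Fri 00:00] → contains → yes.
lunch [Thu 13:00, Sun 08:00] → after → no.
rehearsal [Mon 04:00, Wed 09:00] → before → no.
reindex [Wed 05:00, Sat 08:00] → contains → yes.
snapshot [Wed 09:00, Thu 18:00] → contains → yes.
standup [Fri 07:00, Sun 10:00] → after → no.
triage [Fri 22:00, Sun 10:00] → after → no.
Result: audit, demo, load_test, reindex, snapshot.

audit, demo, load_test, reindex, snapshot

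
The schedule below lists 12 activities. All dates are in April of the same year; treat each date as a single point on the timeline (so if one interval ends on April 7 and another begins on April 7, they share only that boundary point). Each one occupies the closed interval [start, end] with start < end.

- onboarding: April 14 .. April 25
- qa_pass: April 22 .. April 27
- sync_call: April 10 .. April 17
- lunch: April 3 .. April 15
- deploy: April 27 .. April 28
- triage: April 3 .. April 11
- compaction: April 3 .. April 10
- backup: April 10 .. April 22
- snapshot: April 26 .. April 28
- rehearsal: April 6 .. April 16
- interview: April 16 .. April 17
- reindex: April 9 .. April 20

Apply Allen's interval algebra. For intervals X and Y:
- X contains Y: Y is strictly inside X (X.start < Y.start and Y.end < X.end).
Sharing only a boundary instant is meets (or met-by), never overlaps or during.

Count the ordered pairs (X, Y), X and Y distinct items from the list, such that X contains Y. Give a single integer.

4

Checking all 132 ordered pairs for relation 'contains'; matching pairs in alphabetical order:
(backup, interview): backup contains interview ✓
(onboarding, interview): onboarding contains interview ✓
(reindex, interview): reindex contains interview ✓
(reindex, sync_call): reindex contains sync_call ✓
Count: 4.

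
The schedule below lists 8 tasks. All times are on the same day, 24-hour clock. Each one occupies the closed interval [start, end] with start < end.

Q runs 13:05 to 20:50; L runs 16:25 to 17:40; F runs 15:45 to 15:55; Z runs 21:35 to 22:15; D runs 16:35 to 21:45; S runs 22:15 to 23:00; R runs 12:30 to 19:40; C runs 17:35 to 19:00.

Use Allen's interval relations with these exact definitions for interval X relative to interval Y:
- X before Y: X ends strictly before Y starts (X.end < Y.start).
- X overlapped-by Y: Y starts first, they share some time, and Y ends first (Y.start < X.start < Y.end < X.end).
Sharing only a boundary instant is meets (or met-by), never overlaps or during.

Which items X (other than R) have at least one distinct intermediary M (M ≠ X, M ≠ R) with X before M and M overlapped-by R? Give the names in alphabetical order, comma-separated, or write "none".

F

Target R = [12:30, 19:40].
Intermediaries M with M overlapped-by R: D, Q.
Via D — items with X before D: F.
Via Q — items with X before Q: none.
Union: F.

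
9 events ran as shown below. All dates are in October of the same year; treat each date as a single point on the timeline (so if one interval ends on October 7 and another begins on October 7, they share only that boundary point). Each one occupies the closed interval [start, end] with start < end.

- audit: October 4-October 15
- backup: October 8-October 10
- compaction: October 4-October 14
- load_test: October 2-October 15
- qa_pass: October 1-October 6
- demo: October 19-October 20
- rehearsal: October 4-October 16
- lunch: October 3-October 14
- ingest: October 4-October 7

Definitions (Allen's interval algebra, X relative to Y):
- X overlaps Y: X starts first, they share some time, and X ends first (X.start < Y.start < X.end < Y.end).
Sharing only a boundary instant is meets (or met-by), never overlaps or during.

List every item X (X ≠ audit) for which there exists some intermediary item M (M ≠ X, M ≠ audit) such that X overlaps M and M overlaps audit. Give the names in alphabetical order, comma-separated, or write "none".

qa_pass

Target audit = [October 4, October 15].
Intermediaries M with M overlaps audit: lunch, qa_pass.
Via lunch — items with X overlaps lunch: qa_pass.
Via qa_pass — items with X overlaps qa_pass: none.
Union: qa_pass.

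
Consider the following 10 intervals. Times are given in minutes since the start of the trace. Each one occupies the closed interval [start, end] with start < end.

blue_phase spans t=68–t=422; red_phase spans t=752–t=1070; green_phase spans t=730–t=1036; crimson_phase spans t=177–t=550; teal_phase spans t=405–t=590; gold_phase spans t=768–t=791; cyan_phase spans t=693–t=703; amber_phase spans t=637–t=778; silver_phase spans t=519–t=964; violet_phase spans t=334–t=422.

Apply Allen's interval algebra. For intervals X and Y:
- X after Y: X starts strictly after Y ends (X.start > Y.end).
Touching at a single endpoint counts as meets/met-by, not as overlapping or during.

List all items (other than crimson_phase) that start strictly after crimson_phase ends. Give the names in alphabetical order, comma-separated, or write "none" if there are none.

amber_phase, cyan_phase, gold_phase, green_phase, red_phase

Target crimson_phase = [t=177, t=550].
amber_phase [t=637, t=778] → after → yes.
blue_phase [t=68, t=422] → overlaps → no.
cyan_phase [t=693, t=703] → after → yes.
gold_phase [t=768, t=791] → after → yes.
green_phase [t=730, t=1036] → after → yes.
red_phase [t=752, t=1070] → after → yes.
silver_phase [t=519, t=964] → overlapped-by → no.
teal_phase [t=405, t=590] → overlapped-by → no.
violet_phase [t=334, t=422] → during → no.
Result: amber_phase, cyan_phase, gold_phase, green_phase, red_phase.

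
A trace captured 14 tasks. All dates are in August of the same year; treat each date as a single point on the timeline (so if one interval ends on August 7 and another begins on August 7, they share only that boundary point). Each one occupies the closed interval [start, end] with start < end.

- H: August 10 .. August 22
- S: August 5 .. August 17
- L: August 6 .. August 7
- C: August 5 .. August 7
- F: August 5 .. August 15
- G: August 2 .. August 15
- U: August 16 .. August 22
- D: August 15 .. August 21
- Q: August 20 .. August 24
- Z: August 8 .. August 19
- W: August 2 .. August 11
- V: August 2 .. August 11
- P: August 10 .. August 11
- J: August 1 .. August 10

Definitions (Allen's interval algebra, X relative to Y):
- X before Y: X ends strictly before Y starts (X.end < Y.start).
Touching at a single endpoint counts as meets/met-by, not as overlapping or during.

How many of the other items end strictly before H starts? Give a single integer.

Target H = [August 10, August 22].
C [August 5, August 7] → before → counts.
D [August 15, August 21] → during → no.
F [August 5, August 15] → overlaps → no.
G [August 2, August 15] → overlaps → no.
J [August 1, August 10] → meets → no.
L [August 6, August 7] → before → counts.
P [August 10, August 11] → starts → no.
Q [August 20, August 24] → overlapped-by → no.
S [August 5, August 17] → overlaps → no.
U [August 16, August 22] → finishes → no.
V [August 2, August 11] → overlaps → no.
W [August 2, August 11] → overlaps → no.
Z [August 8, August 19] → overlaps → no.
Total: 2.

2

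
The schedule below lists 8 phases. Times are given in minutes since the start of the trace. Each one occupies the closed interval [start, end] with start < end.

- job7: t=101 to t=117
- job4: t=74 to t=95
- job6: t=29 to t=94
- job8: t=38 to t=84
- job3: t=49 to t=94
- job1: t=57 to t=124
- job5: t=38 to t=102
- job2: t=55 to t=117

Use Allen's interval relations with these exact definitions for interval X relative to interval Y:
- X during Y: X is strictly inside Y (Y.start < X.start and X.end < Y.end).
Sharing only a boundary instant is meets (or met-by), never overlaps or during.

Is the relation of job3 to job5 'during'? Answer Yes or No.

Yes

job3 = [t=49, t=94], job5 = [t=38, t=102].
Actual relation of job3 to job5: during.
Asked whether 'during' holds → Yes.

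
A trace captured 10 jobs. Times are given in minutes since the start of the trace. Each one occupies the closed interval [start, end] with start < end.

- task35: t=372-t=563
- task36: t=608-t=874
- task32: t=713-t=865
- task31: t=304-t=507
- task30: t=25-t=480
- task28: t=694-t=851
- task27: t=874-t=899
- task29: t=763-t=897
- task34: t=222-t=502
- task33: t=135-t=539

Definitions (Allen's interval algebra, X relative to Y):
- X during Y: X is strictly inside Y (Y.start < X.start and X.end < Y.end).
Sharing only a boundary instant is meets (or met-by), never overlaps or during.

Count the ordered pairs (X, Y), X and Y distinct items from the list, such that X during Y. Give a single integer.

Checking all 90 ordered pairs for relation 'during'; matching pairs in alphabetical order:
(task28, task36): task28 during task36 ✓
(task31, task33): task31 during task33 ✓
(task32, task36): task32 during task36 ✓
(task34, task33): task34 during task33 ✓
Count: 4.

4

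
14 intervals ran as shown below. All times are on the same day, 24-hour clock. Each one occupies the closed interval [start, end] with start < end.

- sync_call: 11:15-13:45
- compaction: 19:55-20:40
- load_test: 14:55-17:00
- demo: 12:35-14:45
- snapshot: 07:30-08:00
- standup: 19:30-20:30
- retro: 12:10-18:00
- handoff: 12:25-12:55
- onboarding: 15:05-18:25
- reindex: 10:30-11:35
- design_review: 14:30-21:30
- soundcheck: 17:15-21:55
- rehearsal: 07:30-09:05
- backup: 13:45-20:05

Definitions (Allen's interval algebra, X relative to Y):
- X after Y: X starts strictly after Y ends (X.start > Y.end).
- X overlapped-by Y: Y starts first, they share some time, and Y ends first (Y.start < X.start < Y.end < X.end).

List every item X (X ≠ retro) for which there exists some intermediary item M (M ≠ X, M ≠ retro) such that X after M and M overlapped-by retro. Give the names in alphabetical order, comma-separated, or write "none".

Target retro = [12:10, 18:00].
Intermediaries M with M overlapped-by retro: backup, design_review, onboarding, soundcheck.
Via backup — items with X after backup: none.
Via design_review — items with X after design_review: none.
Via onboarding — items with X after onboarding: compaction, standup.
Via soundcheck — items with X after soundcheck: none.
Union: compaction, standup.

compaction, standup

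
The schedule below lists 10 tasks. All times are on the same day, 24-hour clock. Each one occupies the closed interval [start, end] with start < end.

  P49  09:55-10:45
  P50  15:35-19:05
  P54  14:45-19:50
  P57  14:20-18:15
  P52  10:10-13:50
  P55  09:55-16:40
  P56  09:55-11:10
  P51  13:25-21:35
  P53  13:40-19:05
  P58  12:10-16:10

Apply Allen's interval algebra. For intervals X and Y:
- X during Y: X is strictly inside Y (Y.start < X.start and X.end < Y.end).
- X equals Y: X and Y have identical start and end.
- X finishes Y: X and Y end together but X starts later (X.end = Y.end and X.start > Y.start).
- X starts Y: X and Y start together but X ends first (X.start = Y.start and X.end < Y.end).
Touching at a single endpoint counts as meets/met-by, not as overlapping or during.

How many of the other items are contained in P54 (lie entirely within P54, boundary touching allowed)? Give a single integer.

Target P54 = [14:45, 19:50].
P49 [09:55, 10:45] → before → no.
P50 [15:35, 19:05] → during → counts.
P51 [13:25, 21:35] → contains → no.
P52 [10:10, 13:50] → before → no.
P53 [13:40, 19:05] → overlaps → no.
P55 [09:55, 16:40] → overlaps → no.
P56 [09:55, 11:10] → before → no.
P57 [14:20, 18:15] → overlaps → no.
P58 [12:10, 16:10] → overlaps → no.
Total: 1.

1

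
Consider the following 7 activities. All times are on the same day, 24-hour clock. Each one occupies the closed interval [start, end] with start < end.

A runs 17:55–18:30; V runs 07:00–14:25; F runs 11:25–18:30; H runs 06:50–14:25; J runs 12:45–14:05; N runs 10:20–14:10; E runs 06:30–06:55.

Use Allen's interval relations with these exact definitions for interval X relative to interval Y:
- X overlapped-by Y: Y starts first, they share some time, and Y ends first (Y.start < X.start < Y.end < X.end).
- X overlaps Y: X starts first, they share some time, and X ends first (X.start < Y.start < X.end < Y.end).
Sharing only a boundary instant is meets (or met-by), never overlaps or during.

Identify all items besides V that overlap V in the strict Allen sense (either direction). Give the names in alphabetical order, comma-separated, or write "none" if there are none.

Target V = [07:00, 14:25].
A [17:55, 18:30] → after → no.
E [06:30, 06:55] → before → no.
F [11:25, 18:30] → overlapped-by → yes.
H [06:50, 14:25] → finished-by → no.
J [12:45, 14:05] → during → no.
N [10:20, 14:10] → during → no.
Result: F.

F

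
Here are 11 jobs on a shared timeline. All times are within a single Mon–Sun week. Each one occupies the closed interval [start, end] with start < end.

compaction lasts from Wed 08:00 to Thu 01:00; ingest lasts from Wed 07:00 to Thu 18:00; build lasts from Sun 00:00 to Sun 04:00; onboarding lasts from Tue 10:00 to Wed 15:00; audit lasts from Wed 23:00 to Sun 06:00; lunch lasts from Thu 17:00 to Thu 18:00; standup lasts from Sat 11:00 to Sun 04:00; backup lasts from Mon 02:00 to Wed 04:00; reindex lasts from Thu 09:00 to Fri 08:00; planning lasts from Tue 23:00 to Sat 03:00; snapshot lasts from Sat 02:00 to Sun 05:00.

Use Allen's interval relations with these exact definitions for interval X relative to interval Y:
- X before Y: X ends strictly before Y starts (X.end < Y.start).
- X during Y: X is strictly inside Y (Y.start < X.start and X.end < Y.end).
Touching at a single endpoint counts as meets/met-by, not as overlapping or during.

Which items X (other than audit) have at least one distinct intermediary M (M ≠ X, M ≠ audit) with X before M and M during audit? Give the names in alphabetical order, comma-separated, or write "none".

backup, compaction, ingest, lunch, onboarding, planning, reindex

Target audit = [Wed 23:00, Sun 06:00].
Intermediaries M with M during audit: build, lunch, reindex, snapshot, standup.
Via build — items with X before build: backup, compaction, ingest, lunch, onboarding, planning, reindex.
Via lunch — items with X before lunch: backup, compaction, onboarding.
Via reindex — items with X before reindex: backup, compaction, onboarding.
Via snapshot — items with X before snapshot: backup, compaction, ingest, lunch, onboarding, reindex.
Via standup — items with X before standup: backup, compaction, ingest, lunch, onboarding, planning, reindex.
Union: backup, compaction, ingest, lunch, onboarding, planning, reindex.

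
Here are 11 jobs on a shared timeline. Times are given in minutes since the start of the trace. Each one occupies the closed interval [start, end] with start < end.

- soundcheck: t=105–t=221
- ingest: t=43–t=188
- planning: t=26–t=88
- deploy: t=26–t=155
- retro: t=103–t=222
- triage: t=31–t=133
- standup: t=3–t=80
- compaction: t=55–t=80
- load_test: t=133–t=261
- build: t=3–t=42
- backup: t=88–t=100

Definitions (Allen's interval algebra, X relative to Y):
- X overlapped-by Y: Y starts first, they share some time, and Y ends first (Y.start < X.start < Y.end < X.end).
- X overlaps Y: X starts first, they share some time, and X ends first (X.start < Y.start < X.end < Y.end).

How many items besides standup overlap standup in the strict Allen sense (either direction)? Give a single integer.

Target standup = [t=3, t=80].
backup [t=88, t=100] → after → no.
build [t=3, t=42] → starts → no.
compaction [t=55, t=80] → finishes → no.
deploy [t=26, t=155] → overlapped-by → counts.
ingest [t=43, t=188] → overlapped-by → counts.
load_test [t=133, t=261] → after → no.
planning [t=26, t=88] → overlapped-by → counts.
retro [t=103, t=222] → after → no.
soundcheck [t=105, t=221] → after → no.
triage [t=31, t=133] → overlapped-by → counts.
Total: 4.

4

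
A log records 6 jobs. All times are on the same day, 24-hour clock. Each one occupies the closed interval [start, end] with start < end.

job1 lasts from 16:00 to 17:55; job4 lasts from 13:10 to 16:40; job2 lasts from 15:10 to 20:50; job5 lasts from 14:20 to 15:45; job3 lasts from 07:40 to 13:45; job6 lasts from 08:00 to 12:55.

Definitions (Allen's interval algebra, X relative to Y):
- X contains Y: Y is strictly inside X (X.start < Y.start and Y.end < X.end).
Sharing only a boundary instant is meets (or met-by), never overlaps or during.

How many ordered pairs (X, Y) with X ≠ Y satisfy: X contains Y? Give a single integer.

Checking all 30 ordered pairs for relation 'contains'; matching pairs in alphabetical order:
(job2, job1): job2 contains job1 ✓
(job3, job6): job3 contains job6 ✓
(job4, job5): job4 contains job5 ✓
Count: 3.

3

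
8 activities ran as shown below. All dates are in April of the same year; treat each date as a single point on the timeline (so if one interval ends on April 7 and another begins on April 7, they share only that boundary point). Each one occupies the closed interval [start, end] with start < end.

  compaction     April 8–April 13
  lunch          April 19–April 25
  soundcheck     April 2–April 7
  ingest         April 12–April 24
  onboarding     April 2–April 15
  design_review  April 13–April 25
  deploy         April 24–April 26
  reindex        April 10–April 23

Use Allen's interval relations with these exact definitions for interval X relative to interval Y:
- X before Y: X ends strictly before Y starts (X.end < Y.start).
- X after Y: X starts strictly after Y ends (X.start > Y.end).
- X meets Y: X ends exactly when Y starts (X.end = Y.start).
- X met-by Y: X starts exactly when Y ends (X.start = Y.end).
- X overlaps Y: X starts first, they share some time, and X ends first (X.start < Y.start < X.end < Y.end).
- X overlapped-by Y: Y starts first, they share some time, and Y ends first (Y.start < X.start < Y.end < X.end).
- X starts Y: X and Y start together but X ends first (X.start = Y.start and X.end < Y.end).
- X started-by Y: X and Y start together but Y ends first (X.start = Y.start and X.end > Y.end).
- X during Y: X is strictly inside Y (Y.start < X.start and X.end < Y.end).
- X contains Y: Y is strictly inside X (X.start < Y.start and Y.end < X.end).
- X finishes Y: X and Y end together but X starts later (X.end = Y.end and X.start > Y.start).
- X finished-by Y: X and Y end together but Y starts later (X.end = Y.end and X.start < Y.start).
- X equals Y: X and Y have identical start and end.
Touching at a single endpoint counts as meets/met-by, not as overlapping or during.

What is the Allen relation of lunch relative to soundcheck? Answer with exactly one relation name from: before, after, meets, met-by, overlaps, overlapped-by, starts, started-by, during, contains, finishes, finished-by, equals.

lunch = [April 19, April 25]; soundcheck = [April 2, April 7].
Compare endpoints: lunch.start > soundcheck.start, lunch.start > soundcheck.end, lunch.end > soundcheck.start, lunch.end > soundcheck.end.
That pattern is 'after'.

after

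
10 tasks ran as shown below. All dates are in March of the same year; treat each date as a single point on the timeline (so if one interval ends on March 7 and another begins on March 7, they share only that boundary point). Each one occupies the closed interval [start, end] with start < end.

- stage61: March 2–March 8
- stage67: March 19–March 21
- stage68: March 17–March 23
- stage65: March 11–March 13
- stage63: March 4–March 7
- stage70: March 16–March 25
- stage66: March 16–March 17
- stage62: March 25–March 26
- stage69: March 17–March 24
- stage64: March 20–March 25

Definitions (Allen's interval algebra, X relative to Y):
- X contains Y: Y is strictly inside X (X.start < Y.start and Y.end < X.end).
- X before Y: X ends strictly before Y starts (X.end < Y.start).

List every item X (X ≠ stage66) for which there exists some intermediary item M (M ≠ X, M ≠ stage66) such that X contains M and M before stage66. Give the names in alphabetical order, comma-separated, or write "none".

stage61

Target stage66 = [March 16, March 17].
Intermediaries M with M before stage66: stage61, stage63, stage65.
Via stage61 — items with X contains stage61: none.
Via stage63 — items with X contains stage63: stage61.
Via stage65 — items with X contains stage65: none.
Union: stage61.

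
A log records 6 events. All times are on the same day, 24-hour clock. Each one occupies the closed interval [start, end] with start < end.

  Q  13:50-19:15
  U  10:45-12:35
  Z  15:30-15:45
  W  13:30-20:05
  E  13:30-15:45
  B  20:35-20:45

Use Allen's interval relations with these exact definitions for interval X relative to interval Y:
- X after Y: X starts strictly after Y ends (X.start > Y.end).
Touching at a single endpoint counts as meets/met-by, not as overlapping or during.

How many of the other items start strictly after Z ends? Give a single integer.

Target Z = [15:30, 15:45].
B [20:35, 20:45] → after → counts.
E [13:30, 15:45] → finished-by → no.
Q [13:50, 19:15] → contains → no.
U [10:45, 12:35] → before → no.
W [13:30, 20:05] → contains → no.
Total: 1.

1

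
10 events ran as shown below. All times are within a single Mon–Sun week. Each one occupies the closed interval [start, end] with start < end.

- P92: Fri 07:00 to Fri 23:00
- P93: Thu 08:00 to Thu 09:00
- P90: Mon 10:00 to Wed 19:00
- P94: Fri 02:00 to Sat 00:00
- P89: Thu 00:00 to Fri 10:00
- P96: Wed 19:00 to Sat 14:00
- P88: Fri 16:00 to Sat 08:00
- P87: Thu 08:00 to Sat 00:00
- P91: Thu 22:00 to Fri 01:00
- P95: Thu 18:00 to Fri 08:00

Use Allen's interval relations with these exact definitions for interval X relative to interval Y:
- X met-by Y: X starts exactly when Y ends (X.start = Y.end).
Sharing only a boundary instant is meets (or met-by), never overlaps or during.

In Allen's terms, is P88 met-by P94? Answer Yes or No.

No

P88 = [Fri 16:00, Sat 08:00], P94 = [Fri 02:00, Sat 00:00].
Actual relation of P88 to P94: overlapped-by.
Asked whether 'met-by' holds → No.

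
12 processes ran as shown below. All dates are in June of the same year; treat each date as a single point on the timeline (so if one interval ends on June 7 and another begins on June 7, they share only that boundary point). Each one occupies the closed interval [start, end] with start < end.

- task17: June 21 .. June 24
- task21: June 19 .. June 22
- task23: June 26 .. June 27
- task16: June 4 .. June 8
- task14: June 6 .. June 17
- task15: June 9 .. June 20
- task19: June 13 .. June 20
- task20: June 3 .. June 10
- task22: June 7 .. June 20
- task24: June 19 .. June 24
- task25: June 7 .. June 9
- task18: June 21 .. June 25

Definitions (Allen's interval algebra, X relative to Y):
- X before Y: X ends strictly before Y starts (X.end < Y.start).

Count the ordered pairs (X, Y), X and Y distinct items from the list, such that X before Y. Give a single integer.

Checking all 132 ordered pairs for relation 'before'; matching pairs in alphabetical order:
(task14, task17): task14 before task17 ✓
(task14, task18): task14 before task18 ✓
(task14, task21): task14 before task21 ✓
(task14, task23): task14 before task23 ✓
(task14, task24): task14 before task24 ✓
(task15, task17): task15 before task17 ✓
(task15, task18): task15 before task18 ✓
(task15, task23): task15 before task23 ✓
(task16, task15): task16 before task15 ✓
(task16, task17): task16 before task17 ✓
(task16, task18): task16 before task18 ✓
(task16, task19): task16 before task19 ✓
(task16, task21): task16 before task21 ✓
(task16, task23): task16 before task23 ✓
(task16, task24): task16 before task24 ✓
(task17, task23): task17 before task23 ✓
(task18, task23): task18 before task23 ✓
(task19, task17): task19 before task17 ✓
(task19, task18): task19 before task18 ✓
(task19, task23): task19 before task23 ✓
(task20, task17): task20 before task17 ✓
(task20, task18): task20 before task18 ✓
(task20, task19): task20 before task19 ✓
(task20, task21): task20 before task21 ✓
... plus 13 further pairs not listed.
Count: 37.

37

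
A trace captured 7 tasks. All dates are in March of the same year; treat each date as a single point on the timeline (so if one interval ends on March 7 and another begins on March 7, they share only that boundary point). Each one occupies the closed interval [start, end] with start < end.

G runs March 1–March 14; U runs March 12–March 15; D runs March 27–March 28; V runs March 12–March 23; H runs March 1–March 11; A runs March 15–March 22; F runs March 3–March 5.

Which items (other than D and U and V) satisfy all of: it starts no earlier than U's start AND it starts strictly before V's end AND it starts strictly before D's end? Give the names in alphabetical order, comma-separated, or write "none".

A

Conditions: its start is no earlier than U's start (X.start >= March 12) AND its start is strictly before V's end (X.start < March 23) AND its start is strictly before D's end (X.start < March 28).
A: start March 15 >= March 12? ✓; start March 15 < March 23? ✓; start March 15 < March 28? ✓ → yes.
F: start March 3 >= March 12? ✗; start March 3 < March 23? ✓; start March 3 < March 28? ✓ → no.
G: start March 1 >= March 12? ✗; start March 1 < March 23? ✓; start March 1 < March 28? ✓ → no.
H: start March 1 >= March 12? ✗; start March 1 < March 23? ✓; start March 1 < March 28? ✓ → no.
Result: A.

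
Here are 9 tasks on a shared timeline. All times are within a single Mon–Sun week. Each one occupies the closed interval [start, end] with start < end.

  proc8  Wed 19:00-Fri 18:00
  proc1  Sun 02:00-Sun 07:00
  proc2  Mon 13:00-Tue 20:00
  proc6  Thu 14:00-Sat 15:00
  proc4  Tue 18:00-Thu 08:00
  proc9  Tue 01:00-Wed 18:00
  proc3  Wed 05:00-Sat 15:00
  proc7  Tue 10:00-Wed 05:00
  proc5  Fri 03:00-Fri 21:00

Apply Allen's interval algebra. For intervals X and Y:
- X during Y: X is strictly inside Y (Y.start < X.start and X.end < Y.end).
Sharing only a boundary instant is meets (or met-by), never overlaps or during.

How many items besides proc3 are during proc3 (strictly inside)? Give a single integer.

2

Target proc3 = [Wed 05:00, Sat 15:00].
proc1 [Sun 02:00, Sun 07:00] → after → no.
proc2 [Mon 13:00, Tue 20:00] → before → no.
proc4 [Tue 18:00, Thu 08:00] → overlaps → no.
proc5 [Fri 03:00, Fri 21:00] → during → counts.
proc6 [Thu 14:00, Sat 15:00] → finishes → no.
proc7 [Tue 10:00, Wed 05:00] → meets → no.
proc8 [Wed 19:00, Fri 18:00] → during → counts.
proc9 [Tue 01:00, Wed 18:00] → overlaps → no.
Total: 2.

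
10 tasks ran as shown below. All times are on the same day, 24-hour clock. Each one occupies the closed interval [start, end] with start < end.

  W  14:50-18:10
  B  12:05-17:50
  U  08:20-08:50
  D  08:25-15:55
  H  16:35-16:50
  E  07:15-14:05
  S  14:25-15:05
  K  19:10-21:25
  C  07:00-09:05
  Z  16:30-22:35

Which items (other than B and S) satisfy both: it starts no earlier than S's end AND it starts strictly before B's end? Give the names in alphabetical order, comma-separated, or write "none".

H, Z

Conditions: its start is no earlier than S's end (X.start >= 15:05) AND its start is strictly before B's end (X.start < 17:50).
C: start 07:00 >= 15:05? ✗; start 07:00 < 17:50? ✓ → no.
D: start 08:25 >= 15:05? ✗; start 08:25 < 17:50? ✓ → no.
E: start 07:15 >= 15:05? ✗; start 07:15 < 17:50? ✓ → no.
H: start 16:35 >= 15:05? ✓; start 16:35 < 17:50? ✓ → yes.
K: start 19:10 >= 15:05? ✓; start 19:10 < 17:50? ✗ → no.
U: start 08:20 >= 15:05? ✗; start 08:20 < 17:50? ✓ → no.
W: start 14:50 >= 15:05? ✗; start 14:50 < 17:50? ✓ → no.
Z: start 16:30 >= 15:05? ✓; start 16:30 < 17:50? ✓ → yes.
Result: H, Z.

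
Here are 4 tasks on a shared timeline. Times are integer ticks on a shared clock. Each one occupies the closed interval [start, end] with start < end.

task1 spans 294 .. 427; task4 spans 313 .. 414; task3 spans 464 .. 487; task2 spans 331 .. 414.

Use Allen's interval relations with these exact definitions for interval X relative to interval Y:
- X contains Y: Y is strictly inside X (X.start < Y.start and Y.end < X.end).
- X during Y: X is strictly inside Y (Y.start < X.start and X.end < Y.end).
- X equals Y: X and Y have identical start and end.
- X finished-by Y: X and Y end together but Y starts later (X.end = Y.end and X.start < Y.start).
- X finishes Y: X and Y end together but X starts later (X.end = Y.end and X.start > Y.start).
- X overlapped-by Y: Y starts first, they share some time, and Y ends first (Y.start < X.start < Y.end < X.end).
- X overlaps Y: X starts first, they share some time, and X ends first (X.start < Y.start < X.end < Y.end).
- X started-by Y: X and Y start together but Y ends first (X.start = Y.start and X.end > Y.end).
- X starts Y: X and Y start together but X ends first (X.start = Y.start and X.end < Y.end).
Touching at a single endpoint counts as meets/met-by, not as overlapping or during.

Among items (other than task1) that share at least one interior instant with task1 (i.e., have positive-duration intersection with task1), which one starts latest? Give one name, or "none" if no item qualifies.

task2

Target task1 = [294, 427].
task2 [331, 414] → during → candidate.
task3 [464, 487] → after → excluded.
task4 [313, 414] → during → candidate.
Among candidates, latest start is 331 → task2.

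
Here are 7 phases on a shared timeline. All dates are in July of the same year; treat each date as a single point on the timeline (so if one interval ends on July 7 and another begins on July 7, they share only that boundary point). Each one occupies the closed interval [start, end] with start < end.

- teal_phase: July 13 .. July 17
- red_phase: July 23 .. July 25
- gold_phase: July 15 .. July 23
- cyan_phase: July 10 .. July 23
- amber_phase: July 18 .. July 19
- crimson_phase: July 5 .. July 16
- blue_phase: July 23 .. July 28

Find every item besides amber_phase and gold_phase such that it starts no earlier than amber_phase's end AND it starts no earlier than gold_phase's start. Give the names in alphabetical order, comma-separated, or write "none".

blue_phase, red_phase

Conditions: its start is no earlier than amber_phase's end (X.start >= July 19) AND its start is no earlier than gold_phase's start (X.start >= July 15).
blue_phase: start July 23 >= July 19? ✓; start July 23 >= July 15? ✓ → yes.
crimson_phase: start July 5 >= July 19? ✗; start July 5 >= July 15? ✗ → no.
cyan_phase: start July 10 >= July 19? ✗; start July 10 >= July 15? ✗ → no.
red_phase: start July 23 >= July 19? ✓; start July 23 >= July 15? ✓ → yes.
teal_phase: start July 13 >= July 19? ✗; start July 13 >= July 15? ✗ → no.
Result: blue_phase, red_phase.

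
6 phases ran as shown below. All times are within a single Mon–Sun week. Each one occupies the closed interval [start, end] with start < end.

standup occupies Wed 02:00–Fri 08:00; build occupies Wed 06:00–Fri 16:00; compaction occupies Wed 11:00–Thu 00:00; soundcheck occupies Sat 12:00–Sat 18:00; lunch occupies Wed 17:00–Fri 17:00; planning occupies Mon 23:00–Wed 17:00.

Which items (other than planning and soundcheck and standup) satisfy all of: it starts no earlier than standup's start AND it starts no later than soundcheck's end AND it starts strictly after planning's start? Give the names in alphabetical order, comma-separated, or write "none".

build, compaction, lunch

Conditions: its start is no earlier than standup's start (X.start >= Wed 02:00) AND its start is no later than soundcheck's end (X.start <= Sat 18:00) AND its start is strictly after planning's start (X.start > Mon 23:00).
build: start Wed 06:00 >= Wed 02:00? ✓; start Wed 06:00 <= Sat 18:00? ✓; start Wed 06:00 > Mon 23:00? ✓ → yes.
compaction: start Wed 11:00 >= Wed 02:00? ✓; start Wed 11:00 <= Sat 18:00? ✓; start Wed 11:00 > Mon 23:00? ✓ → yes.
lunch: start Wed 17:00 >= Wed 02:00? ✓; start Wed 17:00 <= Sat 18:00? ✓; start Wed 17:00 > Mon 23:00? ✓ → yes.
Result: build, compaction, lunch.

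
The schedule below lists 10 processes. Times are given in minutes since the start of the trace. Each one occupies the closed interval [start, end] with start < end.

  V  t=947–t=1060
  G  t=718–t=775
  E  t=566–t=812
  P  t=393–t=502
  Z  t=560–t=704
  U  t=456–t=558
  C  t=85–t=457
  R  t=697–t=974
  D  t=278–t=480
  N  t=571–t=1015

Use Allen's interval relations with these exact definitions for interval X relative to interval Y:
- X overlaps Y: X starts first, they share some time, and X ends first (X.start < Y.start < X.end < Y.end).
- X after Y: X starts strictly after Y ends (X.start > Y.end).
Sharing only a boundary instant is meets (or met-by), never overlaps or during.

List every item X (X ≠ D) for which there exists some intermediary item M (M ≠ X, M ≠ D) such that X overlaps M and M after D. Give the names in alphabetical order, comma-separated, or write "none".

Target D = [t=278, t=480].
Intermediaries M with M after D: E, G, N, R, V, Z.
Via E — items with X overlaps E: Z.
Via G — items with X overlaps G: none.
Via N — items with X overlaps N: E, Z.
Via R — items with X overlaps R: E, Z.
Via V — items with X overlaps V: N, R.
Via Z — items with X overlaps Z: none.
Union: E, N, R, Z.

E, N, R, Z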